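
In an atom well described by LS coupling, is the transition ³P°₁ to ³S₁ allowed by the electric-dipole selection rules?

Reading off the term symbols: S 1→1, L 1→0, J 1→1, parity odd→even.
Parity must change: odd → even — passes.
ΔS = 0: S: 1 → 1 — passes.
ΔL = 0, ±1 (not L=0↔0): L: 1 → 0, ΔL = -1 — passes.
ΔJ = 0, ±1 (not J=0↔0): J: 1 → 1, ΔJ = +0 — passes.
All four E1 rules are satisfied.

allowed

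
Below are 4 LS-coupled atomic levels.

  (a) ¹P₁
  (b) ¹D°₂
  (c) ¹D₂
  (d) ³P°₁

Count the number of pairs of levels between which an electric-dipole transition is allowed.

(a)–(b): allowed.
(a)–(c): forbidden (parity).
(a)–(d): forbidden (ΔS).
(b)–(c): allowed.
(b)–(d): forbidden (parity, ΔS).
(c)–(d): forbidden (ΔS).
Allowed pairs: 2 of 6.

2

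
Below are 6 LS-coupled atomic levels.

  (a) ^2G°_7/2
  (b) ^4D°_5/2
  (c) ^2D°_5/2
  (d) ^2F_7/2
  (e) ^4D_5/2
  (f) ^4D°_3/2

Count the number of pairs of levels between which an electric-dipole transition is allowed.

(a)–(b): forbidden (parity, ΔS, ΔL).
(a)–(c): forbidden (parity, ΔL).
(a)–(d): allowed.
(a)–(e): forbidden (ΔS, ΔL).
(a)–(f): forbidden (parity, ΔS, ΔL, ΔJ).
(b)–(c): forbidden (parity, ΔS).
(b)–(d): forbidden (ΔS).
(b)–(e): allowed.
(b)–(f): forbidden (parity).
(c)–(d): allowed.
(c)–(e): forbidden (ΔS).
(c)–(f): forbidden (parity, ΔS).
(d)–(e): forbidden (parity, ΔS).
(d)–(f): forbidden (ΔS, ΔJ).
(e)–(f): allowed.
Allowed pairs: 4 of 15.

4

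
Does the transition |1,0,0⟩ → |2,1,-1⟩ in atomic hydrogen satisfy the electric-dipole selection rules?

allowed

Δl = 1 − 0 = +1; the E1 rule Δl = ±1 is ✓.
m_l: 0 → -1 (Δm_l = -1). |Δm_l| ≤ 1 ✓.
All E1 selection rules are satisfied.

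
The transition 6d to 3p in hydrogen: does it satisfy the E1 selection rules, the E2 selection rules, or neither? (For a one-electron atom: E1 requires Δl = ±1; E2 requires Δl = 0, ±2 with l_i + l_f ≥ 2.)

Δl = 1 − 2 = -1; l_i + l_f = 3.
E1 (Δl = ±1): satisfied.
E2 (Δl = 0,±2, l_i+l_f ≥ 2): not satisfied.

E1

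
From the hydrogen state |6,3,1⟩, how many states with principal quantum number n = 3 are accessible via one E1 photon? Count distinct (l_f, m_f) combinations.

3

E1 requires Δl = ±1, so l_f ∈ {2, 4}; with 0 ≤ l_f ≤ n_f−1 = 2, the allowed l_f values are {2}.
For l_f = 2: m_f ∈ {m_i−1, m_i, m_i+1} ∩ [−2, 2] = {0, 1, 2} → 3 states.
Total: 3.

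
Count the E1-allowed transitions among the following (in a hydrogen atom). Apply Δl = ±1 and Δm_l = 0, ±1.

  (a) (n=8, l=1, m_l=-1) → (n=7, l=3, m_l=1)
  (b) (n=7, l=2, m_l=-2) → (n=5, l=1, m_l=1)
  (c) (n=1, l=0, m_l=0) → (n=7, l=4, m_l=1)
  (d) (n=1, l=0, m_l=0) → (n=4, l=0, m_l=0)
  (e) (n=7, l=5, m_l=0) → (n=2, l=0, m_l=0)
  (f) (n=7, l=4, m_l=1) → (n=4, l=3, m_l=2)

(a) forbidden — Δl = +2 (E1 requires Δl = ±1); Δm_l = +2 (E1 requires Δm_l = 0, ±1)
(b) forbidden — Δm_l = +3 (E1 requires Δm_l = 0, ±1)
(c) forbidden — Δl = +4 (E1 requires Δl = ±1)
(d) forbidden — Δl = +0 (E1 requires Δl = ±1)
(e) forbidden — Δl = -5 (E1 requires Δl = ±1)
(f) allowed
Total allowed: 1 of 6.

1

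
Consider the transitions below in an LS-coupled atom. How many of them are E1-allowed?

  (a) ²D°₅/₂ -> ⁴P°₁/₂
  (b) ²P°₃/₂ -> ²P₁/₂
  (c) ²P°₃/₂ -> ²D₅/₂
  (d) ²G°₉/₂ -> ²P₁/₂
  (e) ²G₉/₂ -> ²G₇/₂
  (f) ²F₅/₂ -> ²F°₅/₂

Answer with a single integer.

3

(a) forbidden (parity, ΔS, ΔJ fail)
(b) allowed
(c) allowed
(d) forbidden (ΔL, ΔJ fail)
(e) forbidden (parity fails)
(f) allowed
Total allowed: 3 of 6.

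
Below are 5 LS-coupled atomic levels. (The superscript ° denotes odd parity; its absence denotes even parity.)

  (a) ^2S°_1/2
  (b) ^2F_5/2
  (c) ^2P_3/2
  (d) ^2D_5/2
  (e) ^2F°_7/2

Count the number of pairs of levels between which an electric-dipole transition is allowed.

(a)–(b): forbidden (ΔL, ΔJ).
(a)–(c): allowed.
(a)–(d): forbidden (ΔL, ΔJ).
(a)–(e): forbidden (parity, ΔL, ΔJ).
(b)–(c): forbidden (parity, ΔL).
(b)–(d): forbidden (parity).
(b)–(e): allowed.
(c)–(d): forbidden (parity).
(c)–(e): forbidden (ΔL, ΔJ).
(d)–(e): allowed.
Allowed pairs: 3 of 10.

3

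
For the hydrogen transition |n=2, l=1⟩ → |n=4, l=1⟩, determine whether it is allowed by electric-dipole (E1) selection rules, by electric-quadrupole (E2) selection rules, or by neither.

Δl = 1 − 1 = +0; l_i + l_f = 2.
E1 (Δl = ±1): not satisfied.
E2 (Δl = 0,±2, l_i+l_f ≥ 2): satisfied.

E2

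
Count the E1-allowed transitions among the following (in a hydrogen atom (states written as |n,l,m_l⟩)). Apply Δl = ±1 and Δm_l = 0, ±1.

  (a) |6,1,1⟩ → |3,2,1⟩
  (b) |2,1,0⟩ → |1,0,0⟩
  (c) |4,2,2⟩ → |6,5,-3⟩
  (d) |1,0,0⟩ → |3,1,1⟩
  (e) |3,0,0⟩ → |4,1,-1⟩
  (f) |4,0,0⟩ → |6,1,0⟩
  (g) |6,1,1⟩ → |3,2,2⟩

6

(a) allowed
(b) allowed
(c) forbidden — Δl = +3 (E1 requires Δl = ±1); Δm_l = -5 (E1 requires Δm_l = 0, ±1)
(d) allowed
(e) allowed
(f) allowed
(g) allowed
Total allowed: 6 of 7.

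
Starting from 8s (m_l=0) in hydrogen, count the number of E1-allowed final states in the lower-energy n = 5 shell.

E1 requires Δl = ±1, so l_f ∈ {-1, 1}; with 0 ≤ l_f ≤ n_f−1 = 4, the allowed l_f values are {1}.
For l_f = 1: m_f ∈ {m_i−1, m_i, m_i+1} ∩ [−1, 1] = {-1, 0, 1} → 3 states.
Total: 3.

3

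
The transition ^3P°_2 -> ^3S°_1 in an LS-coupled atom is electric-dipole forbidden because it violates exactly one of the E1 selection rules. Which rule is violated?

parity

ΔJ = 0, ±1 (not J=0↔0): J: 2 → 1, ΔJ = -1 — passes.
ΔS = 0: S: 1 → 1 — passes.
ΔL = 0, ±1 (not L=0↔0): L: 1 → 0, ΔL = -1 — passes.
Parity must change: odd → odd — fails.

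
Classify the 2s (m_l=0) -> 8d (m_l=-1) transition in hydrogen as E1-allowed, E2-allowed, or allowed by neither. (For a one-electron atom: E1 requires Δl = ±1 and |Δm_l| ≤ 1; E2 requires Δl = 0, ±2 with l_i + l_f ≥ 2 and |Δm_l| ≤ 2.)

Δl = 2 − 0 = +2; l_i + l_f = 2.
Δm_l = -1.
E1 (Δl = ±1, |Δm_l| ≤ 1): not satisfied.
E2 (Δl = 0,±2, l_i+l_f ≥ 2, |Δm_l| ≤ 2): satisfied.

E2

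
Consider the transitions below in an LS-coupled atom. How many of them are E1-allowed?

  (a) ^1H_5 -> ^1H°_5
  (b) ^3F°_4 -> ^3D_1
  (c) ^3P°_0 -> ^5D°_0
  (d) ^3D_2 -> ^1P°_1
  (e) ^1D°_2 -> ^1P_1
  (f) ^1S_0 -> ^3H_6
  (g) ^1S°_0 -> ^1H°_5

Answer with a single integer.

2

(a) allowed
(b) forbidden (ΔJ fails)
(c) forbidden (parity, ΔS, ΔJ fail)
(d) forbidden (ΔS fails)
(e) allowed
(f) forbidden (parity, ΔS, ΔL, ΔJ fail)
(g) forbidden (parity, ΔL, ΔJ fail)
Total allowed: 2 of 7.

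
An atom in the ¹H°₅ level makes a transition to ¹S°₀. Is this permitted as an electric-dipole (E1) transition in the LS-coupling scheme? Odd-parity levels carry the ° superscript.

Parity must change: odd → odd — fails.
ΔS = 0: S: 0 → 0 — passes.
ΔL = 0, ±1 (not L=0↔0): L: 5 → 0, ΔL = -5 — fails.
ΔJ = 0, ±1 (not J=0↔0): J: 5 → 0, ΔJ = -5 — fails.
Rule(s) violated: parity, ΔL, ΔJ.

forbidden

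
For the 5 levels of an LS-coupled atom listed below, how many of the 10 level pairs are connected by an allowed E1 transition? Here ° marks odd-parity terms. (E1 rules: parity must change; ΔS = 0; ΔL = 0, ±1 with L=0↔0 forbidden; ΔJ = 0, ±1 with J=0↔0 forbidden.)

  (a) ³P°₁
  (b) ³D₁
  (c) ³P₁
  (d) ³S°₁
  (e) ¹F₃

(a)–(b): allowed.
(a)–(c): allowed.
(a)–(d): forbidden (parity).
(a)–(e): forbidden (ΔS, ΔL, ΔJ).
(b)–(c): forbidden (parity).
(b)–(d): forbidden (ΔL).
(b)–(e): forbidden (parity, ΔS, ΔJ).
(c)–(d): allowed.
(c)–(e): forbidden (parity, ΔS, ΔL, ΔJ).
(d)–(e): forbidden (ΔS, ΔL, ΔJ).
Allowed pairs: 3 of 10.

3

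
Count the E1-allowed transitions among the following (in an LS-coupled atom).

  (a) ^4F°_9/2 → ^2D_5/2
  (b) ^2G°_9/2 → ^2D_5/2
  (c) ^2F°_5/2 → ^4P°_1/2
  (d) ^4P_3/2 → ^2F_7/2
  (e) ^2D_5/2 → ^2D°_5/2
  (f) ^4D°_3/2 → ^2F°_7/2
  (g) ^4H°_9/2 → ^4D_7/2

1

(a) forbidden (ΔS, ΔJ fail)
(b) forbidden (ΔL, ΔJ fail)
(c) forbidden (parity, ΔS, ΔL, ΔJ fail)
(d) forbidden (parity, ΔS, ΔL, ΔJ fail)
(e) allowed
(f) forbidden (parity, ΔS, ΔJ fail)
(g) forbidden (ΔL fails)
Total allowed: 1 of 7.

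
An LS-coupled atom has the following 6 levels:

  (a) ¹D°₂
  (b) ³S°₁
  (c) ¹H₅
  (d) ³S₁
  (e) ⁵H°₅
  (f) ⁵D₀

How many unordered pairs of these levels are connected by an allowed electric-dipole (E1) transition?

(a)–(b): forbidden (parity, ΔS, ΔL).
(a)–(c): forbidden (ΔL, ΔJ).
(a)–(d): forbidden (ΔS, ΔL).
(a)–(e): forbidden (parity, ΔS, ΔL, ΔJ).
(a)–(f): forbidden (ΔS, ΔJ).
(b)–(c): forbidden (ΔS, ΔL, ΔJ).
(b)–(d): forbidden (ΔL).
(b)–(e): forbidden (parity, ΔS, ΔL, ΔJ).
(b)–(f): forbidden (ΔS, ΔL).
(c)–(d): forbidden (parity, ΔS, ΔL, ΔJ).
(c)–(e): forbidden (ΔS).
(c)–(f): forbidden (parity, ΔS, ΔL, ΔJ).
(d)–(e): forbidden (ΔS, ΔL, ΔJ).
(d)–(f): forbidden (parity, ΔS, ΔL).
(e)–(f): forbidden (ΔL, ΔJ).
Allowed pairs: 0 of 15.

0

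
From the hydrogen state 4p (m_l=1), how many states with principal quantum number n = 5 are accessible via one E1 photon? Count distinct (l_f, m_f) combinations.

E1 requires Δl = ±1, so l_f ∈ {0, 2}; with 0 ≤ l_f ≤ n_f−1 = 4, the allowed l_f values are {0, 2}.
For l_f = 0: m_f ∈ {m_i−1, m_i, m_i+1} ∩ [−0, 0] = {0} → 1 state.
For l_f = 2: m_f ∈ {m_i−1, m_i, m_i+1} ∩ [−2, 2] = {0, 1, 2} → 3 states.
Total: 4.

4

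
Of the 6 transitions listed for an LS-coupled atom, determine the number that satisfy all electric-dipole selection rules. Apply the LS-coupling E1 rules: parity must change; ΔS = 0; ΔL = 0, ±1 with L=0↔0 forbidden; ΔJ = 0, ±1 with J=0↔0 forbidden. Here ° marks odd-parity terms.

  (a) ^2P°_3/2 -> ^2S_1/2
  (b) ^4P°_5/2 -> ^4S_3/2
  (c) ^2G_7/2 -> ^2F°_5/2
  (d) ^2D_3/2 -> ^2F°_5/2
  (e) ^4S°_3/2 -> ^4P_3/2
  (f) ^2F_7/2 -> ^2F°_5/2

6

(a) allowed
(b) allowed
(c) allowed
(d) allowed
(e) allowed
(f) allowed
Total allowed: 6 of 6.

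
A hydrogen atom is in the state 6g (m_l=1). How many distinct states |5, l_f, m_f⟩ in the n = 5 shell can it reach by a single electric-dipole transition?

E1 requires Δl = ±1, so l_f ∈ {3, 5}; with 0 ≤ l_f ≤ n_f−1 = 4, the allowed l_f values are {3}.
For l_f = 3: m_f ∈ {m_i−1, m_i, m_i+1} ∩ [−3, 3] = {0, 1, 2} → 3 states.
Total: 3.

3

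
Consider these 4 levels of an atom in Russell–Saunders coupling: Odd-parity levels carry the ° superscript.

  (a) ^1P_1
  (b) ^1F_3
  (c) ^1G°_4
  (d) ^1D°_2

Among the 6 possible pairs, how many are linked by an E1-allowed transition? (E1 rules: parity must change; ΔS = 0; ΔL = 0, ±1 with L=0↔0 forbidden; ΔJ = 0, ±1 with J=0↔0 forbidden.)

(a)–(b): forbidden (parity, ΔL, ΔJ).
(a)–(c): forbidden (ΔL, ΔJ).
(a)–(d): allowed.
(b)–(c): allowed.
(b)–(d): allowed.
(c)–(d): forbidden (parity, ΔL, ΔJ).
Allowed pairs: 3 of 6.

3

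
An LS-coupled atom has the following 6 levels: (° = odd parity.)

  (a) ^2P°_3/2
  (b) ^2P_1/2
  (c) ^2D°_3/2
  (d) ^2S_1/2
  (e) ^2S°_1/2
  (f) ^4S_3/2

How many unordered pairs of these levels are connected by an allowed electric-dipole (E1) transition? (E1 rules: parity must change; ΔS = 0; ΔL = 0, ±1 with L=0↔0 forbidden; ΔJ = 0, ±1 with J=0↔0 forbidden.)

4

(a)–(b): allowed.
(a)–(c): forbidden (parity).
(a)–(d): allowed.
(a)–(e): forbidden (parity).
(a)–(f): forbidden (ΔS).
(b)–(c): allowed.
(b)–(d): forbidden (parity).
(b)–(e): allowed.
(b)–(f): forbidden (parity, ΔS).
(c)–(d): forbidden (ΔL).
(c)–(e): forbidden (parity, ΔL).
(c)–(f): forbidden (ΔS, ΔL).
(d)–(e): forbidden (ΔL).
(d)–(f): forbidden (parity, ΔS, ΔL).
(e)–(f): forbidden (ΔS, ΔL).
Allowed pairs: 4 of 15.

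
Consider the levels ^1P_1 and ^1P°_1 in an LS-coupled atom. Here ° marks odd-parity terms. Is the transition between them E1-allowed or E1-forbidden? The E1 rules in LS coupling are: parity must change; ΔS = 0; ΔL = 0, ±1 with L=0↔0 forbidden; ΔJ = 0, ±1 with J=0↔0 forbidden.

Parity must change: even → odd — satisfied.
ΔS = 0: S: 0 → 0 — satisfied.
ΔL = 0, ±1 (not L=0↔0): L: 1 → 1, ΔL = +0 — satisfied.
ΔJ = 0, ±1 (not J=0↔0): J: 1 → 1, ΔJ = +0 — satisfied.
All four E1 rules are satisfied.

allowed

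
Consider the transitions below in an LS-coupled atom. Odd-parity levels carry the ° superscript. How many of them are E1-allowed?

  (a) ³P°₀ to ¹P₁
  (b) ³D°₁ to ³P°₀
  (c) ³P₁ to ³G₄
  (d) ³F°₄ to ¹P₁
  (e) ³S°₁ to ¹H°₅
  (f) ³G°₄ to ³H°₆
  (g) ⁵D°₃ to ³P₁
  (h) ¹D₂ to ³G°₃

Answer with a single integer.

(a) forbidden (ΔS fails)
(b) forbidden (parity fails)
(c) forbidden (parity, ΔL, ΔJ fail)
(d) forbidden (ΔS, ΔL, ΔJ fail)
(e) forbidden (parity, ΔS, ΔL, ΔJ fail)
(f) forbidden (parity, ΔJ fail)
(g) forbidden (ΔS, ΔJ fail)
(h) forbidden (ΔS, ΔL fail)
Total allowed: 0 of 8.

0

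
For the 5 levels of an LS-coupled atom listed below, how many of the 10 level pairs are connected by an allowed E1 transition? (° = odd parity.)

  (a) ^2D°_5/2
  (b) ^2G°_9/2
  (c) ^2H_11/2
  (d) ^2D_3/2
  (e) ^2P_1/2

2

(a)–(b): forbidden (parity, ΔL, ΔJ).
(a)–(c): forbidden (ΔL, ΔJ).
(a)–(d): allowed.
(a)–(e): forbidden (ΔJ).
(b)–(c): allowed.
(b)–(d): forbidden (ΔL, ΔJ).
(b)–(e): forbidden (ΔL, ΔJ).
(c)–(d): forbidden (parity, ΔL, ΔJ).
(c)–(e): forbidden (parity, ΔL, ΔJ).
(d)–(e): forbidden (parity).
Allowed pairs: 2 of 10.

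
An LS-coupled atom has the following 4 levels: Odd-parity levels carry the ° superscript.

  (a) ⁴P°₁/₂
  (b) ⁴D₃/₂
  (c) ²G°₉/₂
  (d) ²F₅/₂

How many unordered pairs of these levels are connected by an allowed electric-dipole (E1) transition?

1

(a)–(b): allowed.
(a)–(c): forbidden (parity, ΔS, ΔL, ΔJ).
(a)–(d): forbidden (ΔS, ΔL, ΔJ).
(b)–(c): forbidden (ΔS, ΔL, ΔJ).
(b)–(d): forbidden (parity, ΔS).
(c)–(d): forbidden (ΔJ).
Allowed pairs: 1 of 6.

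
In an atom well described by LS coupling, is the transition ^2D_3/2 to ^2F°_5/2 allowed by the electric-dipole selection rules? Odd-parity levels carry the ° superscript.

ΔL = 0, ±1 (not L=0↔0): L: 2 → 3, ΔL = +1 — ✓.
Parity must change: even → odd — ✓.
ΔS = 0: S: 1/2 → 1/2 — ✓.
ΔJ = 0, ±1 (not J=0↔0): J: 3/2 → 5/2, ΔJ = +1 — ✓.
All four E1 rules are satisfied.

allowed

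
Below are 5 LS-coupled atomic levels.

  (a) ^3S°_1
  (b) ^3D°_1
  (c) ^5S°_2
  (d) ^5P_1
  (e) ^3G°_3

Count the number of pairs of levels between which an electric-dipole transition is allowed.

(a)–(b): forbidden (parity, ΔL).
(a)–(c): forbidden (parity, ΔS, ΔL).
(a)–(d): forbidden (ΔS).
(a)–(e): forbidden (parity, ΔL, ΔJ).
(b)–(c): forbidden (parity, ΔS, ΔL).
(b)–(d): forbidden (ΔS).
(b)–(e): forbidden (parity, ΔL, ΔJ).
(c)–(d): allowed.
(c)–(e): forbidden (parity, ΔS, ΔL).
(d)–(e): forbidden (ΔS, ΔL, ΔJ).
Allowed pairs: 1 of 10.

1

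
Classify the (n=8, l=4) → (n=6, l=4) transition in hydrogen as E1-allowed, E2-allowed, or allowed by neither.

E2

Δl = 4 − 4 = +0; l_i + l_f = 8.
E1 (Δl = ±1): not satisfied.
E2 (Δl = 0,±2, l_i+l_f ≥ 2): satisfied.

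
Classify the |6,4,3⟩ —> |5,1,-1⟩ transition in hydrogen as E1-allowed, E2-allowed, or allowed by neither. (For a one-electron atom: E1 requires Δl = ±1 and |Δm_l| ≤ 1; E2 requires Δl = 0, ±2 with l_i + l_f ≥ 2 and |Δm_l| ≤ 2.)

neither

Δl = 1 − 4 = -3; l_i + l_f = 5.
Δm_l = -4.
E1 (Δl = ±1, |Δm_l| ≤ 1): not satisfied.
E2 (Δl = 0,±2, l_i+l_f ≥ 2, |Δm_l| ≤ 2): not satisfied.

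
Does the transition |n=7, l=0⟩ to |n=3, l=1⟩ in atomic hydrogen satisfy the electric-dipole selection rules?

allowed

l: 0 → 1 (Δl = +1). Δl = ±1 satisfied.
All E1 selection rules are satisfied.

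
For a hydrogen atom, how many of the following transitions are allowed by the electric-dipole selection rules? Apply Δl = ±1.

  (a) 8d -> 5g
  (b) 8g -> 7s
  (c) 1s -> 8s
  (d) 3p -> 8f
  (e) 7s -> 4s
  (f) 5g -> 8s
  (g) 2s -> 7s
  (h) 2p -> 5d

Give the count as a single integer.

1

(a) forbidden — Δl = +2 (E1 requires Δl = ±1)
(b) forbidden — Δl = -4 (E1 requires Δl = ±1)
(c) forbidden — Δl = +0 (E1 requires Δl = ±1)
(d) forbidden — Δl = +2 (E1 requires Δl = ±1)
(e) forbidden — Δl = +0 (E1 requires Δl = ±1)
(f) forbidden — Δl = -4 (E1 requires Δl = ±1)
(g) forbidden — Δl = +0 (E1 requires Δl = ±1)
(h) allowed
Total allowed: 1 of 8.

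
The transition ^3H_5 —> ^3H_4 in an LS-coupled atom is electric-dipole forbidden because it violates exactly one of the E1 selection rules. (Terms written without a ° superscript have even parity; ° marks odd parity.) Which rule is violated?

parity

Parity must change: even → even — ✗.
ΔS = 0: S: 1 → 1 — ✓.
ΔL = 0, ±1 (not L=0↔0): L: 5 → 5, ΔL = +0 — ✓.
ΔJ = 0, ±1 (not J=0↔0): J: 5 → 4, ΔJ = -1 — ✓.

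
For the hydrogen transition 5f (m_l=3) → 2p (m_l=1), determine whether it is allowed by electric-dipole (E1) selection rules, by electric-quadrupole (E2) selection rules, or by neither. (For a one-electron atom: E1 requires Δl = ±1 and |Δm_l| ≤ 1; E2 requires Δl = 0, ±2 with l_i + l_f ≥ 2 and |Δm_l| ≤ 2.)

Δl = 1 − 3 = -2; l_i + l_f = 4.
Δm_l = -2.
E1 (Δl = ±1, |Δm_l| ≤ 1): not satisfied.
E2 (Δl = 0,±2, l_i+l_f ≥ 2, |Δm_l| ≤ 2): satisfied.

E2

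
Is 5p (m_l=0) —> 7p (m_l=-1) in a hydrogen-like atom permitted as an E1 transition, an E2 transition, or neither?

E2

Δl = 1 − 1 = +0; l_i + l_f = 2.
Δm_l = -1.
E1 (Δl = ±1, |Δm_l| ≤ 1): not satisfied.
E2 (Δl = 0,±2, l_i+l_f ≥ 2, |Δm_l| ≤ 2): satisfied.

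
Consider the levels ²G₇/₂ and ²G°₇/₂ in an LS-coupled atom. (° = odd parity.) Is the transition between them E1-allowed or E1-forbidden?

Initial level: S=1/2, L=4, J=7/2, parity even. Final level: S=1/2, L=4, J=7/2, parity odd.
Parity must change: even → odd — passes.
ΔS = 0: S: 1/2 → 1/2 — passes.
ΔL = 0, ±1 (not L=0↔0): L: 4 → 4, ΔL = +0 — passes.
ΔJ = 0, ±1 (not J=0↔0): J: 7/2 → 7/2, ΔJ = +0 — passes.
All four E1 rules are satisfied.

allowed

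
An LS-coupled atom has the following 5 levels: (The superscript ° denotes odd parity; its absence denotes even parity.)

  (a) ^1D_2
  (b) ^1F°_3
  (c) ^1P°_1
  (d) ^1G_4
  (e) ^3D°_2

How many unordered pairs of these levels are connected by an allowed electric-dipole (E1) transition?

3

(a)–(b): allowed.
(a)–(c): allowed.
(a)–(d): forbidden (parity, ΔL, ΔJ).
(a)–(e): forbidden (ΔS).
(b)–(c): forbidden (parity, ΔL, ΔJ).
(b)–(d): allowed.
(b)–(e): forbidden (parity, ΔS).
(c)–(d): forbidden (ΔL, ΔJ).
(c)–(e): forbidden (parity, ΔS).
(d)–(e): forbidden (ΔS, ΔL, ΔJ).
Allowed pairs: 3 of 10.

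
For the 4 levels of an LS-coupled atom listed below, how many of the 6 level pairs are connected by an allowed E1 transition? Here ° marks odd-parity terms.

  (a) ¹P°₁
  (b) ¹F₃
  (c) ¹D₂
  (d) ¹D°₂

3

(a)–(b): forbidden (ΔL, ΔJ).
(a)–(c): allowed.
(a)–(d): forbidden (parity).
(b)–(c): forbidden (parity).
(b)–(d): allowed.
(c)–(d): allowed.
Allowed pairs: 3 of 6.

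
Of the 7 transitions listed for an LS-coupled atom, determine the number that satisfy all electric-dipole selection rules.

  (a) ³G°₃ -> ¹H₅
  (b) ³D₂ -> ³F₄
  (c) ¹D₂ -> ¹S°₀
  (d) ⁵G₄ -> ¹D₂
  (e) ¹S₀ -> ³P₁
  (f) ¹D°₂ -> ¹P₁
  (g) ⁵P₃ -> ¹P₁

1

(a) forbidden (ΔS, ΔJ fail)
(b) forbidden (parity, ΔJ fail)
(c) forbidden (ΔL, ΔJ fail)
(d) forbidden (parity, ΔS, ΔL, ΔJ fail)
(e) forbidden (parity, ΔS fail)
(f) allowed
(g) forbidden (parity, ΔS, ΔJ fail)
Total allowed: 1 of 7.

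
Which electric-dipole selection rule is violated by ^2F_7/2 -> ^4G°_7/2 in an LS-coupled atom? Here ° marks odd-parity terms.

Reading off the term symbols: S 1/2→3/2, L 3→4, J 7/2→7/2, parity even→odd.
ΔJ = 0, ±1 (not J=0↔0): J: 7/2 → 7/2, ΔJ = +0 — passes.
ΔS = 0: S: 1/2 → 3/2 — fails.
ΔL = 0, ±1 (not L=0↔0): L: 3 → 4, ΔL = +1 — passes.
Parity must change: even → odd — passes.

the ΔS = 0 rule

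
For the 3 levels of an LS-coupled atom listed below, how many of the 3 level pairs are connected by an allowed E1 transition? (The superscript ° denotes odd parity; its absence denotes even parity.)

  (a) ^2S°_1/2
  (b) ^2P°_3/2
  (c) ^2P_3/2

(a)–(b): forbidden (parity).
(a)–(c): allowed.
(b)–(c): allowed.
Allowed pairs: 2 of 3.

2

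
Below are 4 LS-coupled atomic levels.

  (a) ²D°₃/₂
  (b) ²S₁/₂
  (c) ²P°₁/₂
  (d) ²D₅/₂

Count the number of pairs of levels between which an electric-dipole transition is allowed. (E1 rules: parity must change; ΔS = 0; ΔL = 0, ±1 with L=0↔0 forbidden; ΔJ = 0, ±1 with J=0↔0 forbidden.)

(a)–(b): forbidden (ΔL).
(a)–(c): forbidden (parity).
(a)–(d): allowed.
(b)–(c): allowed.
(b)–(d): forbidden (parity, ΔL, ΔJ).
(c)–(d): forbidden (ΔJ).
Allowed pairs: 2 of 6.

2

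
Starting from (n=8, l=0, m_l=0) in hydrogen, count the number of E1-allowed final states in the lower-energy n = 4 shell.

E1 requires Δl = ±1, so l_f ∈ {-1, 1}; with 0 ≤ l_f ≤ n_f−1 = 3, the allowed l_f values are {1}.
For l_f = 1: m_f ∈ {m_i−1, m_i, m_i+1} ∩ [−1, 1] = {-1, 0, 1} → 3 states.
Total: 3.

3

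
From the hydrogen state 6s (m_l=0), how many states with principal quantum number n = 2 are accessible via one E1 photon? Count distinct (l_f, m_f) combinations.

E1 requires Δl = ±1, so l_f ∈ {-1, 1}; with 0 ≤ l_f ≤ n_f−1 = 1, the allowed l_f values are {1}.
For l_f = 1: m_f ∈ {m_i−1, m_i, m_i+1} ∩ [−1, 1] = {-1, 0, 1} → 3 states.
Total: 3.

3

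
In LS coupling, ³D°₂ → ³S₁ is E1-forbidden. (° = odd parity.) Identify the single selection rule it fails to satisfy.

Parity must change: odd → even — passes.
ΔS = 0: S: 1 → 1 — passes.
ΔL = 0, ±1 (not L=0↔0): L: 2 → 0, ΔL = -2 — fails.
ΔJ = 0, ±1 (not J=0↔0): J: 2 → 1, ΔJ = -1 — passes.

the ΔL = 0, ±1 rule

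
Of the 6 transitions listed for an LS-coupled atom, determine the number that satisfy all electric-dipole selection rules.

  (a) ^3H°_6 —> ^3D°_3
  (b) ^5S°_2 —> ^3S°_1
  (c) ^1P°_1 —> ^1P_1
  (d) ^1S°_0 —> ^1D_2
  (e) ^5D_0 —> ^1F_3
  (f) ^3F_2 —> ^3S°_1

1

(a) forbidden (parity, ΔL, ΔJ fail)
(b) forbidden (parity, ΔS, ΔL fail)
(c) allowed
(d) forbidden (ΔL, ΔJ fail)
(e) forbidden (parity, ΔS, ΔJ fail)
(f) forbidden (ΔL fails)
Total allowed: 1 of 6.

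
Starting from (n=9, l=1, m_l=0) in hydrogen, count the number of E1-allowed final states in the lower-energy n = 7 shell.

E1 requires Δl = ±1, so l_f ∈ {0, 2}; with 0 ≤ l_f ≤ n_f−1 = 6, the allowed l_f values are {0, 2}.
For l_f = 0: m_f ∈ {m_i−1, m_i, m_i+1} ∩ [−0, 0] = {0} → 1 state.
For l_f = 2: m_f ∈ {m_i−1, m_i, m_i+1} ∩ [−2, 2] = {-1, 0, 1} → 3 states.
Total: 4.

4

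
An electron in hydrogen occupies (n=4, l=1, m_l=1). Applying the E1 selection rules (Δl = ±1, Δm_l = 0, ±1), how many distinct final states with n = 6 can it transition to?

4

E1 requires Δl = ±1, so l_f ∈ {0, 2}; with 0 ≤ l_f ≤ n_f−1 = 5, the allowed l_f values are {0, 2}.
For l_f = 0: m_f ∈ {m_i−1, m_i, m_i+1} ∩ [−0, 0] = {0} → 1 state.
For l_f = 2: m_f ∈ {m_i−1, m_i, m_i+1} ∩ [−2, 2] = {0, 1, 2} → 3 states.
Total: 4.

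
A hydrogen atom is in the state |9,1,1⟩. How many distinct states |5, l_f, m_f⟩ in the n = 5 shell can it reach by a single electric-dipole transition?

E1 requires Δl = ±1, so l_f ∈ {0, 2}; with 0 ≤ l_f ≤ n_f−1 = 4, the allowed l_f values are {0, 2}.
For l_f = 0: m_f ∈ {m_i−1, m_i, m_i+1} ∩ [−0, 0] = {0} → 1 state.
For l_f = 2: m_f ∈ {m_i−1, m_i, m_i+1} ∩ [−2, 2] = {0, 1, 2} → 3 states.
Total: 4.

4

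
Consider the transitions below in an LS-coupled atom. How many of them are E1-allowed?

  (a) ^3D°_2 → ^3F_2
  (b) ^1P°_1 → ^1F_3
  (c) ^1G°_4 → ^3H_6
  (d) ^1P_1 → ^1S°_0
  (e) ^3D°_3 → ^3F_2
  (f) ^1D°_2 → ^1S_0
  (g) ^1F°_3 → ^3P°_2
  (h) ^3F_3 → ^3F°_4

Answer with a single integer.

(a) allowed
(b) forbidden (ΔL, ΔJ fail)
(c) forbidden (ΔS, ΔJ fail)
(d) allowed
(e) allowed
(f) forbidden (ΔL, ΔJ fail)
(g) forbidden (parity, ΔS, ΔL fail)
(h) allowed
Total allowed: 4 of 8.

4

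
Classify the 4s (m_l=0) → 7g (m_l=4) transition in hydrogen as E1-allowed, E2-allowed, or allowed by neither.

neither

Δl = 4 − 0 = +4; l_i + l_f = 4.
Δm_l = +4.
E1 (Δl = ±1, |Δm_l| ≤ 1): not satisfied.
E2 (Δl = 0,±2, l_i+l_f ≥ 2, |Δm_l| ≤ 2): not satisfied.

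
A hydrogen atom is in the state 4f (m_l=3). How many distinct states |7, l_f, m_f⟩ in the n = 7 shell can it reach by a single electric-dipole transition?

4

E1 requires Δl = ±1, so l_f ∈ {2, 4}; with 0 ≤ l_f ≤ n_f−1 = 6, the allowed l_f values are {2, 4}.
For l_f = 2: m_f ∈ {m_i−1, m_i, m_i+1} ∩ [−2, 2] = {2} → 1 state.
For l_f = 4: m_f ∈ {m_i−1, m_i, m_i+1} ∩ [−4, 4] = {2, 3, 4} → 3 states.
Total: 4.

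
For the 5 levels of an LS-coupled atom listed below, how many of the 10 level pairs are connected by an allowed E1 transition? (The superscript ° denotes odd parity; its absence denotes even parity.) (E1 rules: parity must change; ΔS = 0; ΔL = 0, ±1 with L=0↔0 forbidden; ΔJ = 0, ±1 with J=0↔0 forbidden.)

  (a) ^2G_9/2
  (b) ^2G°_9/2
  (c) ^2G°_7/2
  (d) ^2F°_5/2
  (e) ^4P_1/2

(a)–(b): allowed.
(a)–(c): allowed.
(a)–(d): forbidden (ΔJ).
(a)–(e): forbidden (parity, ΔS, ΔL, ΔJ).
(b)–(c): forbidden (parity).
(b)–(d): forbidden (parity, ΔJ).
(b)–(e): forbidden (ΔS, ΔL, ΔJ).
(c)–(d): forbidden (parity).
(c)–(e): forbidden (ΔS, ΔL, ΔJ).
(d)–(e): forbidden (ΔS, ΔL, ΔJ).
Allowed pairs: 2 of 10.

2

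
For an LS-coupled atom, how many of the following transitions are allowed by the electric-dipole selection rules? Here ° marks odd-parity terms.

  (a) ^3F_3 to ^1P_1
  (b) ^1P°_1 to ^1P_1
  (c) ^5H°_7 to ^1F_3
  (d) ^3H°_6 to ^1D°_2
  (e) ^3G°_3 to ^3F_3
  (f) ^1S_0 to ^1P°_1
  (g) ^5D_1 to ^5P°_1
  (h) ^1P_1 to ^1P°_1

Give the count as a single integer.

5

(a) forbidden (parity, ΔS, ΔL, ΔJ fail)
(b) allowed
(c) forbidden (ΔS, ΔL, ΔJ fail)
(d) forbidden (parity, ΔS, ΔL, ΔJ fail)
(e) allowed
(f) allowed
(g) allowed
(h) allowed
Total allowed: 5 of 8.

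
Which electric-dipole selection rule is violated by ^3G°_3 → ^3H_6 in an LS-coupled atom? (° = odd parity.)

the ΔJ = 0, ±1 rule

Reading off the term symbols: S 1→1, L 4→5, J 3→6, parity odd→even.
Parity must change: odd → even — satisfied.
ΔS = 0: S: 1 → 1 — satisfied.
ΔL = 0, ±1 (not L=0↔0): L: 4 → 5, ΔL = +1 — satisfied.
ΔJ = 0, ±1 (not J=0↔0): J: 3 → 6, ΔJ = +3 — violated.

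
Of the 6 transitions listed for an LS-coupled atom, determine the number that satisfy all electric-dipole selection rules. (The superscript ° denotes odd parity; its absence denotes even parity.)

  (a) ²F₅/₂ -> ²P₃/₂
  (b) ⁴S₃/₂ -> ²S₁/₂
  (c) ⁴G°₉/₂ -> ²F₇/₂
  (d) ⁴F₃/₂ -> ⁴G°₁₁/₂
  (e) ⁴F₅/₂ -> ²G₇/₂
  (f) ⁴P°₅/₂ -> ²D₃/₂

0

(a) forbidden (parity, ΔL fail)
(b) forbidden (parity, ΔS, ΔL fail)
(c) forbidden (ΔS fails)
(d) forbidden (ΔJ fails)
(e) forbidden (parity, ΔS fail)
(f) forbidden (ΔS fails)
Total allowed: 0 of 6.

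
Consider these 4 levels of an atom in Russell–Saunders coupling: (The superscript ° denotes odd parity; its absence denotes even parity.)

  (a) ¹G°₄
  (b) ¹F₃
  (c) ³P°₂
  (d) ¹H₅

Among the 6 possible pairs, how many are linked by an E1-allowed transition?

(a)–(b): allowed.
(a)–(c): forbidden (parity, ΔS, ΔL, ΔJ).
(a)–(d): allowed.
(b)–(c): forbidden (ΔS, ΔL).
(b)–(d): forbidden (parity, ΔL, ΔJ).
(c)–(d): forbidden (ΔS, ΔL, ΔJ).
Allowed pairs: 2 of 6.

2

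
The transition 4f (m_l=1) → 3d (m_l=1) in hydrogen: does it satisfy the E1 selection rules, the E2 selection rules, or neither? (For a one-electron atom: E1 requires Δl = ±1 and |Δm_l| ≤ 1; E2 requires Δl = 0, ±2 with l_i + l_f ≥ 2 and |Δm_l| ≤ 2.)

Δl = 2 − 3 = -1; l_i + l_f = 5.
Δm_l = +0.
E1 (Δl = ±1, |Δm_l| ≤ 1): satisfied.
E2 (Δl = 0,±2, l_i+l_f ≥ 2, |Δm_l| ≤ 2): not satisfied.

E1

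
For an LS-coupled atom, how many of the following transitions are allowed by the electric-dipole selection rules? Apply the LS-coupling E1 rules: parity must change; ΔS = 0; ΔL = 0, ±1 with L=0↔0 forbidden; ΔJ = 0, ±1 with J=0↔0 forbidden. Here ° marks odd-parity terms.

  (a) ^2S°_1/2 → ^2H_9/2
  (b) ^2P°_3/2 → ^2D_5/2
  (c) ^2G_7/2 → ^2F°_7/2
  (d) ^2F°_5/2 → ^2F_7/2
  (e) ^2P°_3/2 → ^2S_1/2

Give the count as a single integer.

(a) forbidden (ΔL, ΔJ fail)
(b) allowed
(c) allowed
(d) allowed
(e) allowed
Total allowed: 4 of 5.

4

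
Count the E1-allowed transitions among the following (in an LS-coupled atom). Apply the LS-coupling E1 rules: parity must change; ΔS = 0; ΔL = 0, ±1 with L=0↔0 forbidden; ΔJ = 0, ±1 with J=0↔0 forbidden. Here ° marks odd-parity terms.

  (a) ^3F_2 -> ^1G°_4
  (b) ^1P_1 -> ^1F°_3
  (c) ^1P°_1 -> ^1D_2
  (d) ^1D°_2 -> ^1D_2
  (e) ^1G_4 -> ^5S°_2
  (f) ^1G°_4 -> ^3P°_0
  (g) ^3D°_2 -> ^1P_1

(a) forbidden (ΔS, ΔJ fail)
(b) forbidden (ΔL, ΔJ fail)
(c) allowed
(d) allowed
(e) forbidden (ΔS, ΔL, ΔJ fail)
(f) forbidden (parity, ΔS, ΔL, ΔJ fail)
(g) forbidden (ΔS fails)
Total allowed: 2 of 7.

2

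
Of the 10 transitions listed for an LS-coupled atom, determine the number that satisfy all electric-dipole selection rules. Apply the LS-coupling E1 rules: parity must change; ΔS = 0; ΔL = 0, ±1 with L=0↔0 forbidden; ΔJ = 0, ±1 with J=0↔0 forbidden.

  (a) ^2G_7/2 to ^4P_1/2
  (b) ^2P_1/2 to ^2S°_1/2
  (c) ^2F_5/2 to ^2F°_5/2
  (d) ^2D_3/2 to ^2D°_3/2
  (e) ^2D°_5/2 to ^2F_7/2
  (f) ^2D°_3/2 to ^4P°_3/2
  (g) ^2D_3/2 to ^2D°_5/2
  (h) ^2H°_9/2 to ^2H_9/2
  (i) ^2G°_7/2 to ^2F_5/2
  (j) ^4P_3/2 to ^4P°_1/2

(a) forbidden (parity, ΔS, ΔL, ΔJ fail)
(b) allowed
(c) allowed
(d) allowed
(e) allowed
(f) forbidden (parity, ΔS fail)
(g) allowed
(h) allowed
(i) allowed
(j) allowed
Total allowed: 8 of 10.

8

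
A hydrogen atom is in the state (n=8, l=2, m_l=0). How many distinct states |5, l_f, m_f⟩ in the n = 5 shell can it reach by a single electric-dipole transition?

6

E1 requires Δl = ±1, so l_f ∈ {1, 3}; with 0 ≤ l_f ≤ n_f−1 = 4, the allowed l_f values are {1, 3}.
For l_f = 1: m_f ∈ {m_i−1, m_i, m_i+1} ∩ [−1, 1] = {-1, 0, 1} → 3 states.
For l_f = 3: m_f ∈ {m_i−1, m_i, m_i+1} ∩ [−3, 3] = {-1, 0, 1} → 3 states.
Total: 6.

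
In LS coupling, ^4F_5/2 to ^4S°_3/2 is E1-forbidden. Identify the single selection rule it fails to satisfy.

Initial level: S=3/2, L=3, J=5/2, parity even. Final level: S=3/2, L=0, J=3/2, parity odd.
Parity must change: even → odd — satisfied.
ΔS = 0: S: 3/2 → 3/2 — satisfied.
ΔL = 0, ±1 (not L=0↔0): L: 3 → 0, ΔL = -3 — violated.
ΔJ = 0, ±1 (not J=0↔0): J: 5/2 → 3/2, ΔJ = -1 — satisfied.

the ΔL = 0, ±1 rule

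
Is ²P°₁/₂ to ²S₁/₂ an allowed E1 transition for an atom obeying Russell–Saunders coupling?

allowed

Reading off the term symbols: S 1/2→1/2, L 1→0, J 1/2→1/2, parity odd→even.
Parity must change: odd → even — ok.
ΔS = 0: S: 1/2 → 1/2 — ok.
ΔL = 0, ±1 (not L=0↔0): L: 1 → 0, ΔL = -1 — ok.
ΔJ = 0, ±1 (not J=0↔0): J: 1/2 → 1/2, ΔJ = +0 — ok.
All four E1 rules are satisfied.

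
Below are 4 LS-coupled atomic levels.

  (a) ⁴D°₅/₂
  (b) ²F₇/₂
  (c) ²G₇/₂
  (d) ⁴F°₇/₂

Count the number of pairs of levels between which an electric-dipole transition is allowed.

(a)–(b): forbidden (ΔS).
(a)–(c): forbidden (ΔS, ΔL).
(a)–(d): forbidden (parity).
(b)–(c): forbidden (parity).
(b)–(d): forbidden (ΔS).
(c)–(d): forbidden (ΔS).
Allowed pairs: 0 of 6.

0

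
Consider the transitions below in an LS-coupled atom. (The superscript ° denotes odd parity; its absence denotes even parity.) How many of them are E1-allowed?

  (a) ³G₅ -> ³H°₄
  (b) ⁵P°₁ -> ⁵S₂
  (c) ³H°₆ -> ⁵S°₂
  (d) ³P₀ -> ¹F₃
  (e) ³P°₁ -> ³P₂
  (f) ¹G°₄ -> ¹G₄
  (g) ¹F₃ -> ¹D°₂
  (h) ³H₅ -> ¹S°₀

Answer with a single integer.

5

(a) allowed
(b) allowed
(c) forbidden (parity, ΔS, ΔL, ΔJ fail)
(d) forbidden (parity, ΔS, ΔL, ΔJ fail)
(e) allowed
(f) allowed
(g) allowed
(h) forbidden (ΔS, ΔL, ΔJ fail)
Total allowed: 5 of 8.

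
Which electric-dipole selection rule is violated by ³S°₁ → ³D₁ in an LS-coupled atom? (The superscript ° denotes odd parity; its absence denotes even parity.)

Reading off the term symbols: S 1→1, L 0→2, J 1→1, parity odd→even.
ΔL = 0, ±1 (not L=0↔0): L: 0 → 2, ΔL = +2 — violated.
ΔS = 0: S: 1 → 1 — satisfied.
ΔJ = 0, ±1 (not J=0↔0): J: 1 → 1, ΔJ = +0 — satisfied.
Parity must change: odd → even — satisfied.

the ΔL = 0, ±1 rule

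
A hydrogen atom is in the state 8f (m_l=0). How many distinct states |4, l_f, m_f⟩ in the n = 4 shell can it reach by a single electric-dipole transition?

E1 requires Δl = ±1, so l_f ∈ {2, 4}; with 0 ≤ l_f ≤ n_f−1 = 3, the allowed l_f values are {2}.
For l_f = 2: m_f ∈ {m_i−1, m_i, m_i+1} ∩ [−2, 2] = {-1, 0, 1} → 3 states.
Total: 3.

3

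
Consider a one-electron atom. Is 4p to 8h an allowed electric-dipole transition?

forbidden

l: 1 → 5 (Δl = +4). Δl = ±1 fails.
The transition is electric-dipole forbidden.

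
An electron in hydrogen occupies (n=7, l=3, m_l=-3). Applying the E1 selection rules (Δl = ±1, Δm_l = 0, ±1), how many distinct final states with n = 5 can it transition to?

4

E1 requires Δl = ±1, so l_f ∈ {2, 4}; with 0 ≤ l_f ≤ n_f−1 = 4, the allowed l_f values are {2, 4}.
For l_f = 2: m_f ∈ {m_i−1, m_i, m_i+1} ∩ [−2, 2] = {-2} → 1 state.
For l_f = 4: m_f ∈ {m_i−1, m_i, m_i+1} ∩ [−4, 4] = {-4, -3, -2} → 3 states.
Total: 4.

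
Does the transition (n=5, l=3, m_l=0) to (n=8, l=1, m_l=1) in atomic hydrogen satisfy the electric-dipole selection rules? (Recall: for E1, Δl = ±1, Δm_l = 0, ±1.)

l: 3 → 1 (Δl = -2). Δl = ±1 violated.
Δm_l = 1 − (0) = +1. E1 requires Δm_l = 0, ±1: satisfied.
The transition is electric-dipole forbidden.

forbidden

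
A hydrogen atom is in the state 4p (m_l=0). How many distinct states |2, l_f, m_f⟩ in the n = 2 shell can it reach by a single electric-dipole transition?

E1 requires Δl = ±1, so l_f ∈ {0, 2}; with 0 ≤ l_f ≤ n_f−1 = 1, the allowed l_f values are {0}.
For l_f = 0: m_f ∈ {m_i−1, m_i, m_i+1} ∩ [−0, 0] = {0} → 1 state.
Total: 1.

1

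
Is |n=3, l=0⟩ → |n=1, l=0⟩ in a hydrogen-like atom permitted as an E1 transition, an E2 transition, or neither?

Δl = 0 − 0 = +0; l_i + l_f = 0.
E1 (Δl = ±1): not satisfied.
E2 (Δl = 0,±2, l_i+l_f ≥ 2): not satisfied.

neither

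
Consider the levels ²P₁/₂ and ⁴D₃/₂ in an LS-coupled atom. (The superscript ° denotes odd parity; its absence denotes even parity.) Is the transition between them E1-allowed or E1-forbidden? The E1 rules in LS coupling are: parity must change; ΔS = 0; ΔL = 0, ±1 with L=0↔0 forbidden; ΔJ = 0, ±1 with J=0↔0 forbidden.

Reading off the term symbols: S 1/2→3/2, L 1→2, J 1/2→3/2, parity even→even.
Parity must change: even → even — fails.
ΔS = 0: S: 1/2 → 3/2 — fails.
ΔL = 0, ±1 (not L=0↔0): L: 1 → 2, ΔL = +1 — ok.
ΔJ = 0, ±1 (not J=0↔0): J: 1/2 → 3/2, ΔJ = +1 — ok.
Rule(s) violated: parity, ΔS.

forbidden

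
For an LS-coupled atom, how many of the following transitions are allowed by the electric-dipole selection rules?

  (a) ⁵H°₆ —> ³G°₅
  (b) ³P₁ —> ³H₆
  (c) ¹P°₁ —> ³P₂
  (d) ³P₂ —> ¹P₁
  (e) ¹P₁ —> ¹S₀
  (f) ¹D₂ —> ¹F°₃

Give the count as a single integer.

(a) forbidden (parity, ΔS fail)
(b) forbidden (parity, ΔL, ΔJ fail)
(c) forbidden (ΔS fails)
(d) forbidden (parity, ΔS fail)
(e) forbidden (parity fails)
(f) allowed
Total allowed: 1 of 6.

1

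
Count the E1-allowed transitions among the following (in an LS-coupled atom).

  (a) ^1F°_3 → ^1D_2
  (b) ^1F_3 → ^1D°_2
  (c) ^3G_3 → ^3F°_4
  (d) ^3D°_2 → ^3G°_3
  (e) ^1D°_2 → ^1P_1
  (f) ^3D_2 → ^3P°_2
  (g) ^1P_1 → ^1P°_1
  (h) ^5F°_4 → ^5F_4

(a) allowed
(b) allowed
(c) allowed
(d) forbidden (parity, ΔL fail)
(e) allowed
(f) allowed
(g) allowed
(h) allowed
Total allowed: 7 of 8.

7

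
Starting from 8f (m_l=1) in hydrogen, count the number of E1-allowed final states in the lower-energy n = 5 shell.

E1 requires Δl = ±1, so l_f ∈ {2, 4}; with 0 ≤ l_f ≤ n_f−1 = 4, the allowed l_f values are {2, 4}.
For l_f = 2: m_f ∈ {m_i−1, m_i, m_i+1} ∩ [−2, 2] = {0, 1, 2} → 3 states.
For l_f = 4: m_f ∈ {m_i−1, m_i, m_i+1} ∩ [−4, 4] = {0, 1, 2} → 3 states.
Total: 6.

6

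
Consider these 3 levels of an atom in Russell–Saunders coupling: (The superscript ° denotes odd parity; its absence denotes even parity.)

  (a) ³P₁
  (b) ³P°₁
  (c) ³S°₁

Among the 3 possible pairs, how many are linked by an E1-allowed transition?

(a)–(b): allowed.
(a)–(c): allowed.
(b)–(c): forbidden (parity).
Allowed pairs: 2 of 3.

2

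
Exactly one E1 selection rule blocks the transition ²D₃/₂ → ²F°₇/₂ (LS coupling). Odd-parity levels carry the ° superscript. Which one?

the ΔJ = 0, ±1 rule

Reading off the term symbols: S 1/2→1/2, L 2→3, J 3/2→7/2, parity even→odd.
Parity must change: even → odd — satisfied.
ΔS = 0: S: 1/2 → 1/2 — satisfied.
ΔL = 0, ±1 (not L=0↔0): L: 2 → 3, ΔL = +1 — satisfied.
ΔJ = 0, ±1 (not J=0↔0): J: 3/2 → 7/2, ΔJ = +2 — violated.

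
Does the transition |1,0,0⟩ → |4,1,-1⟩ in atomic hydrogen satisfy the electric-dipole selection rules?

allowed

l: 0 → 1 (Δl = +1). Δl = ±1 ok.
Δm_l = -1 − (0) = -1. E1 requires Δm_l = 0, ±1: ok.
All E1 selection rules are satisfied.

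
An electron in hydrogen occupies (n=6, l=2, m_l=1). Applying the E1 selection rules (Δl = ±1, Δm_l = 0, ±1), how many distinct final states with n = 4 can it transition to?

5

E1 requires Δl = ±1, so l_f ∈ {1, 3}; with 0 ≤ l_f ≤ n_f−1 = 3, the allowed l_f values are {1, 3}.
For l_f = 1: m_f ∈ {m_i−1, m_i, m_i+1} ∩ [−1, 1] = {0, 1} → 2 states.
For l_f = 3: m_f ∈ {m_i−1, m_i, m_i+1} ∩ [−3, 3] = {0, 1, 2} → 3 states.
Total: 5.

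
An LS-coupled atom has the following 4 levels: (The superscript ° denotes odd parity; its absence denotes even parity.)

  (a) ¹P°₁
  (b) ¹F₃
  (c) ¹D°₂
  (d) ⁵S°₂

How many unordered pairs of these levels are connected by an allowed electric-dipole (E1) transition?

(a)–(b): forbidden (ΔL, ΔJ).
(a)–(c): forbidden (parity).
(a)–(d): forbidden (parity, ΔS).
(b)–(c): allowed.
(b)–(d): forbidden (ΔS, ΔL).
(c)–(d): forbidden (parity, ΔS, ΔL).
Allowed pairs: 1 of 6.

1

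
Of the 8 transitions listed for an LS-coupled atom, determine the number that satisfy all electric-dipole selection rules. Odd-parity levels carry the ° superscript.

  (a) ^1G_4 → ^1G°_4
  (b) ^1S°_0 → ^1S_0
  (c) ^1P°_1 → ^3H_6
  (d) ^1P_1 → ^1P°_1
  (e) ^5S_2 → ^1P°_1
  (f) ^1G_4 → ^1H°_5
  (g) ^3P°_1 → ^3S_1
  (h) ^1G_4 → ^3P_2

4

(a) allowed
(b) forbidden (ΔL, ΔJ fail)
(c) forbidden (ΔS, ΔL, ΔJ fail)
(d) allowed
(e) forbidden (ΔS fails)
(f) allowed
(g) allowed
(h) forbidden (parity, ΔS, ΔL, ΔJ fail)
Total allowed: 4 of 8.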